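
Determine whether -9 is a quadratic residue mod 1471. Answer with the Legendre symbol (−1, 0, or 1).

First reduce: -9 ≡ 1462 (mod 1471).
Pull out 2: since 1471 ≡ 7 (mod 8), (2/1471) = +1.
Reciprocity: 731 ≡ 3 and 1471 ≡ 3 (mod 4), so (731/1471) = −(1471/731).
Reduce top mod 731: now compute (9/731).
Reciprocity: 9 ≡ 1 and 731 ≡ 3 (mod 4), so (9/731) = +(731/9).
Reduce top mod 9: now compute (2/9).
Pull out 2: since 9 ≡ 1 (mod 8), (2/9) = +1.
Reached (1/9) = 1. Collecting the sign flips along the way, the symbol is -1.

-1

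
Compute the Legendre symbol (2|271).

Pull out 2: since 271 ≡ 7 (mod 8), (2/271) = +1.
Reached (1/271) = 1. Collecting the sign flips along the way, the symbol is +1.

1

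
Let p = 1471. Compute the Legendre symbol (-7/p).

First reduce: -7 ≡ 1464 (mod 1471).
Pull out 2^3: since 1471 ≡ 7 (mod 8), (2/1471) = +1, so (2/1471)^3 = +1.
Reciprocity: 183 ≡ 3 and 1471 ≡ 3 (mod 4), so (183/1471) = −(1471/183).
Reduce top mod 183: now compute (7/183).
Reciprocity: 7 ≡ 3 and 183 ≡ 3 (mod 4), so (7/183) = −(183/7).
Reduce top mod 7: now compute (1/7).
Reached (1/7) = 1. Collecting the sign flips along the way, the symbol is +1.

1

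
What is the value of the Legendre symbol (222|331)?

Pull out 2: since 331 ≡ 3 (mod 8), (2/331) = -1.
Reciprocity: 111 ≡ 3 and 331 ≡ 3 (mod 4), so (111/331) = −(331/111).
Reduce top mod 111: now compute (109/111).
Reciprocity: 109 ≡ 1 and 111 ≡ 3 (mod 4), so (109/111) = +(111/109).
Reduce top mod 109: now compute (2/109).
Pull out 2: since 109 ≡ 5 (mod 8), (2/109) = -1.
Reached (1/109) = 1. Collecting the sign flips along the way, the symbol is -1.

-1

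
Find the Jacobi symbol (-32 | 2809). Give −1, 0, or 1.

1

First reduce: -32 ≡ 2777 (mod 2809).
Reciprocity: 2777 ≡ 1 and 2809 ≡ 1 (mod 4), so (2777/2809) = +(2809/2777).
Reduce top mod 2777: now compute (32/2777).
Pull out 2^5: since 2777 ≡ 1 (mod 8), (2/2777) = +1, so (2/2777)^5 = +1.
Reached (1/2777) = 1. Collecting the sign flips along the way, the symbol is +1.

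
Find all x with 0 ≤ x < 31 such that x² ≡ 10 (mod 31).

Since 31 ≡ 3 (mod 4), a square root of 10 is 10^((31+1)/4) = 10^8 mod 31.
Repeated squaring: 10^2≡7, 10^4≡18, 10^8≡14 (mod 31).
10^8 = 10^(8) ≡ 14 (mod 31).
Check: 14² = 196 ≡ 10 (mod 31). The two roots are 14 and 17.

14, 17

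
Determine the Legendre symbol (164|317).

-1

Pull out 2^2: since 317 ≡ 5 (mod 8), (2/317) = -1, so (2/317)^2 = +1.
Reciprocity: 41 ≡ 1 and 317 ≡ 1 (mod 4), so (41/317) = +(317/41).
Reduce top mod 41: now compute (30/41).
Pull out 2: since 41 ≡ 1 (mod 8), (2/41) = +1.
Reciprocity: 15 ≡ 3 and 41 ≡ 1 (mod 4), so (15/41) = +(41/15).
Reduce top mod 15: now compute (11/15).
Reciprocity: 11 ≡ 3 and 15 ≡ 3 (mod 4), so (11/15) = −(15/11).
Reduce top mod 11: now compute (4/11).
Pull out 2^2: since 11 ≡ 3 (mod 8), (2/11) = -1, so (2/11)^2 = +1.
Reached (1/11) = 1. Collecting the sign flips along the way, the symbol is -1.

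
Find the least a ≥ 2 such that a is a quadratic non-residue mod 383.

5

(2/383) = +1, so 2 is a residue.
(3/383) = +1, so 3 is a residue.
(4/383) = +1, so 4 is a residue.
(5/383) = −1, so 5 is the smallest positive non-residue mod 383.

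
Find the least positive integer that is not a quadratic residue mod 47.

5

(2/47) = +1, so 2 is a residue.
(3/47) = +1, so 3 is a residue.
(4/47) = +1, so 4 is a residue.
(5/47) = −1, so 5 is the smallest positive non-residue mod 47.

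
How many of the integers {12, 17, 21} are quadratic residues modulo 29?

0

(12/29) = -1 → non-residue.
(17/29) = -1 → non-residue.
(21/29) = -1 → non-residue.
Total quadratic residues among the 3: 0.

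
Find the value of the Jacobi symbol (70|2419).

1

Pull out 2: since 2419 ≡ 3 (mod 8), (2/2419) = -1.
Reciprocity: 35 ≡ 3 and 2419 ≡ 3 (mod 4), so (35/2419) = −(2419/35).
Reduce top mod 35: now compute (4/35).
Pull out 2^2: since 35 ≡ 3 (mod 8), (2/35) = -1, so (2/35)^2 = +1.
Reached (1/35) = 1. Collecting the sign flips along the way, the symbol is +1.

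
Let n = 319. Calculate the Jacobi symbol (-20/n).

-1

First reduce: -20 ≡ 299 (mod 319).
Reciprocity: 299 ≡ 3 and 319 ≡ 3 (mod 4), so (299/319) = −(319/299).
Reduce top mod 299: now compute (20/299).
Pull out 2^2: since 299 ≡ 3 (mod 8), (2/299) = -1, so (2/299)^2 = +1.
Reciprocity: 5 ≡ 1 and 299 ≡ 3 (mod 4), so (5/299) = +(299/5).
Reduce top mod 5: now compute (4/5).
Pull out 2^2: since 5 ≡ 5 (mod 8), (2/5) = -1, so (2/5)^2 = +1.
Reached (1/5) = 1. Collecting the sign flips along the way, the symbol is -1.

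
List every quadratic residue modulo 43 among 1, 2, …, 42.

1,4,6,9,10,11,13,14,15,16,17,21,23,24,25,31,35,36,38,40,41

Square k = 1,…,21 (k and 43−k give the same square):
1²=1, 2²=4, 3²=9, 4²=16, 5²=25, 6²=36, 7²≡6, 8²≡21, 9²≡38, 10²≡14, 11²≡35, 12²≡15, 13²≡40, 14²≡24, 15²≡10, 16²≡41, 17²≡31, 18²≡23, 19²≡17, 20²≡13, 21²≡11 (mod 43).
So the quadratic residues mod 43 are {1, 4, 6, 9, 10, 11, 13, 14, 15, 16, 17, 21, 23, 24, 25, 31, 35, 36, 38, 40, 41}.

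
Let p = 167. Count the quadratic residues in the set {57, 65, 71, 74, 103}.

2

(57/167) = +1 → QR.
(65/167) = +1 → QR.
(71/167) = -1 → non-residue.
(74/167) = -1 → non-residue.
(103/167) = -1 → non-residue.
Total quadratic residues among the 5: 2.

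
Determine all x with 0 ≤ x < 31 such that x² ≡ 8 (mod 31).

Since 31 ≡ 3 (mod 4), a square root of 8 is 8^((31+1)/4) = 8^8 mod 31.
Repeated squaring: 8^2≡2, 8^4≡4, 8^8≡16 (mod 31).
8^8 = 8^(8) ≡ 16 (mod 31).
Check: 16² = 256 ≡ 8 (mod 31). The two roots are 15 and 16.

15, 16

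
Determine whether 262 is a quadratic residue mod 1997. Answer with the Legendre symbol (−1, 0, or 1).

Pull out 2: since 1997 ≡ 5 (mod 8), (2/1997) = -1.
Reciprocity: 131 ≡ 3 and 1997 ≡ 1 (mod 4), so (131/1997) = +(1997/131).
Reduce top mod 131: now compute (32/131).
Pull out 2^5: since 131 ≡ 3 (mod 8), (2/131) = -1, so (2/131)^5 = -1.
Reached (1/131) = 1. Collecting the sign flips along the way, the symbol is +1.

1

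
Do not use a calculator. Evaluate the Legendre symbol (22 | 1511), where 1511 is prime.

Pull out 2: since 1511 ≡ 7 (mod 8), (2/1511) = +1.
Reciprocity: 11 ≡ 3 and 1511 ≡ 3 (mod 4), so (11/1511) = −(1511/11).
Reduce top mod 11: now compute (4/11).
Pull out 2^2: since 11 ≡ 3 (mod 8), (2/11) = -1, so (2/11)^2 = +1.
Reached (1/11) = 1. Collecting the sign flips along the way, the symbol is -1.

-1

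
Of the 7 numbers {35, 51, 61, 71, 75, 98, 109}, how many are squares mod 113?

4

(35/113) = -1 → non-residue.
(51/113) = +1 → QR.
(61/113) = +1 → QR.
(71/113) = -1 → non-residue.
(75/113) = -1 → non-residue.
(98/113) = +1 → QR.
(109/113) = +1 → QR.
Total quadratic residues among the 7: 4.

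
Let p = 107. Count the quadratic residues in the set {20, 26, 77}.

(20/107) = -1 → non-residue.
(26/107) = -1 → non-residue.
(77/107) = -1 → non-residue.
Total quadratic residues among the 3: 0.

0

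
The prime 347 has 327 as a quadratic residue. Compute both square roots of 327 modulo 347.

158, 189

Since 347 ≡ 3 (mod 4), a square root of 327 is 327^((347+1)/4) = 327^87 mod 347.
Repeated squaring: 327^2≡53, 327^4≡33, 327^8≡48, 327^16≡222, 327^32≡10, 327^64≡100 (mod 347).
327^87 = 327^(64+16+4+2+1) ≡ 158 (mod 347).
Check: 158² = 24964 ≡ 327 (mod 347). The two roots are 158 and 189.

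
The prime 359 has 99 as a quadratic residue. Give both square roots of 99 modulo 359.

81, 278

Since 359 ≡ 3 (mod 4), a square root of 99 is 99^((359+1)/4) = 99^90 mod 359.
Repeated squaring: 99^2≡108, 99^4≡176, 99^8≡102, 99^16≡352, 99^32≡49, 99^64≡247 (mod 359).
99^90 = 99^(64+16+8+2) ≡ 81 (mod 359).
Check: 81² = 6561 ≡ 99 (mod 359). The two roots are 81 and 278.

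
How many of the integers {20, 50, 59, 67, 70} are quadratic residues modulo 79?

3

(20/79) = +1 → QR.
(50/79) = +1 → QR.
(59/79) = -1 → non-residue.
(67/79) = +1 → QR.
(70/79) = -1 → non-residue.
Total quadratic residues among the 5: 3.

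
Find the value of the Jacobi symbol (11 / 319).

Reciprocity: 11 ≡ 3 and 319 ≡ 3 (mod 4), so (11/319) = −(319/11).
Reduce top mod 11: now compute (0/11).
Top reduces to 0: gcd > 1, so the symbol is 0.

0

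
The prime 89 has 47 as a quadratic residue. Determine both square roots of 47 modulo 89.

89 ≡ 1 (mod 4), so we find a root by search.
Trying successive values, 15² = 225 ≡ 47 (mod 89). The other root is 89 − 15 = 74.

15, 74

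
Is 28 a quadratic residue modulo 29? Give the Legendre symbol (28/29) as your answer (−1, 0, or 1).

1

Euler's criterion: (28/29) ≡ 28^14 (mod 29).
28^2 ≡ 1 (mod 29)
28^4 ≡ 1 (mod 29)
28^8 ≡ 1 (mod 29)
28^14 = 28^(8+4+2) ≡ 1 (mod 29).
Result is 1, so (28/29) = 1.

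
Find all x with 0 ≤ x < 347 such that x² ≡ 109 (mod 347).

Since 347 ≡ 3 (mod 4), a square root of 109 is 109^((347+1)/4) = 109^87 mod 347.
Repeated squaring: 109^2≡83, 109^4≡296, 109^8≡172, 109^16≡89, 109^32≡287, 109^64≡130 (mod 347).
109^87 = 109^(64+16+4+2+1) ≡ 261 (mod 347).
Check: 261² = 68121 ≡ 109 (mod 347). The two roots are 86 and 261.

86, 261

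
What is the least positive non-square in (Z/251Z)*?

(2/251) = −1, so 2 is the smallest positive non-residue mod 251.

2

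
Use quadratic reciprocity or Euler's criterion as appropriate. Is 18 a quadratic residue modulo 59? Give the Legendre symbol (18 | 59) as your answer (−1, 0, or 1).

Pull out 2: since 59 ≡ 3 (mod 8), (2/59) = -1.
Reciprocity: 9 ≡ 1 and 59 ≡ 3 (mod 4), so (9/59) = +(59/9).
Reduce top mod 9: now compute (5/9).
Reciprocity: 5 ≡ 1 and 9 ≡ 1 (mod 4), so (5/9) = +(9/5).
Reduce top mod 5: now compute (4/5).
Pull out 2^2: since 5 ≡ 5 (mod 8), (2/5) = -1, so (2/5)^2 = +1.
Reached (1/5) = 1. Collecting the sign flips along the way, the symbol is -1.

-1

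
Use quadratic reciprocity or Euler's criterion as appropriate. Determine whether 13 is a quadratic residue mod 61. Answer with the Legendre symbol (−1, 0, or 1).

1

Reciprocity: 13 ≡ 1 and 61 ≡ 1 (mod 4), so (13/61) = +(61/13).
Reduce top mod 13: now compute (9/13).
Reciprocity: 9 ≡ 1 and 13 ≡ 1 (mod 4), so (9/13) = +(13/9).
Reduce top mod 9: now compute (4/9).
Pull out 2^2: since 9 ≡ 1 (mod 8), (2/9) = +1, so (2/9)^2 = +1.
Reached (1/9) = 1. Collecting the sign flips along the way, the symbol is +1.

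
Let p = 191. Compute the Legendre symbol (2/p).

1

Pull out 2: since 191 ≡ 7 (mod 8), (2/191) = +1.
Reached (1/191) = 1. Collecting the sign flips along the way, the symbol is +1.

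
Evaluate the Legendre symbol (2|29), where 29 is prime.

Euler's criterion: (2/29) ≡ 2^14 (mod 29).
2^2 ≡ 4 (mod 29)
2^4 ≡ 16 (mod 29)
2^8 ≡ 24 (mod 29)
2^14 = 2^(8+4+2) ≡ 28 (mod 29).
Result is 28 ≡ −1, so (2/29) = −1.

-1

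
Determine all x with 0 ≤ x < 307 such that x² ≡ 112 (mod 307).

135, 172

Since 307 ≡ 3 (mod 4), a square root of 112 is 112^((307+1)/4) = 112^77 mod 307.
Repeated squaring: 112^2≡264, 112^4≡7, 112^8≡49, 112^16≡252, 112^32≡262, 112^64≡183 (mod 307).
112^77 = 112^(64+8+4+1) ≡ 135 (mod 307).
Check: 135² = 18225 ≡ 112 (mod 307). The two roots are 135 and 172.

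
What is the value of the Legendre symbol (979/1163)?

Reciprocity: 979 ≡ 3 and 1163 ≡ 3 (mod 4), so (979/1163) = −(1163/979).
Reduce top mod 979: now compute (184/979).
Pull out 2^3: since 979 ≡ 3 (mod 8), (2/979) = -1, so (2/979)^3 = -1.
Reciprocity: 23 ≡ 3 and 979 ≡ 3 (mod 4), so (23/979) = −(979/23).
Reduce top mod 23: now compute (13/23).
Reciprocity: 13 ≡ 1 and 23 ≡ 3 (mod 4), so (13/23) = +(23/13).
Reduce top mod 13: now compute (10/13).
Pull out 2: since 13 ≡ 5 (mod 8), (2/13) = -1.
Reciprocity: 5 ≡ 1 and 13 ≡ 1 (mod 4), so (5/13) = +(13/5).
Reduce top mod 5: now compute (3/5).
Reciprocity: 3 ≡ 3 and 5 ≡ 1 (mod 4), so (3/5) = +(5/3).
Reduce top mod 3: now compute (2/3).
Pull out 2: since 3 ≡ 3 (mod 8), (2/3) = -1.
Reached (1/3) = 1. Collecting the sign flips along the way, the symbol is -1.

-1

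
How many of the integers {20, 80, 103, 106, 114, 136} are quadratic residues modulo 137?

(20/137) = -1 → non-residue.
(80/137) = -1 → non-residue.
(103/137) = +1 → QR.
(106/137) = -1 → non-residue.
(114/137) = -1 → non-residue.
(136/137) = +1 → QR.
Total quadratic residues among the 6: 2.

2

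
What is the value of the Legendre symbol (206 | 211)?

Euler's criterion: (206/211) ≡ 206^105 (mod 211).
206^2 ≡ 25 (mod 211)
206^4 ≡ 203 (mod 211)
206^8 ≡ 64 (mod 211)
206^16 ≡ 87 (mod 211)
206^32 ≡ 184 (mod 211)
206^64 ≡ 96 (mod 211)
206^105 = 206^(64+32+8+1) ≡ 210 (mod 211).
Result is 210 ≡ −1, so (206/211) = −1.

-1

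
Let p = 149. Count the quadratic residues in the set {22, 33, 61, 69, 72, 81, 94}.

5

(22/149) = +1 → QR.
(33/149) = +1 → QR.
(61/149) = +1 → QR.
(69/149) = +1 → QR.
(72/149) = -1 → non-residue.
(81/149) = +1 → QR.
(94/149) = -1 → non-residue.
Total quadratic residues among the 7: 5.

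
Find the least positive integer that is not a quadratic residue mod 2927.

5

(2/2927) = +1, so 2 is a residue.
(3/2927) = +1, so 3 is a residue.
(4/2927) = +1, so 4 is a residue.
(5/2927) = −1, so 5 is the smallest positive non-residue mod 2927.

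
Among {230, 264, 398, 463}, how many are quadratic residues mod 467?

2

(230/467) = +1 → QR.
(264/467) = +1 → QR.
(398/467) = -1 → non-residue.
(463/467) = -1 → non-residue.
Total quadratic residues among the 4: 2.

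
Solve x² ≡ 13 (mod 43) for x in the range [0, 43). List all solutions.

Since 43 ≡ 3 (mod 4), a square root of 13 is 13^((43+1)/4) = 13^11 mod 43.
Repeated squaring: 13^2≡40, 13^4≡9, 13^8≡38 (mod 43).
13^11 = 13^(8+2+1) ≡ 23 (mod 43).
Check: 23² = 529 ≡ 13 (mod 43). The two roots are 20 and 23.

20, 23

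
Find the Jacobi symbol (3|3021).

Reciprocity: 3 ≡ 3 and 3021 ≡ 1 (mod 4), so (3/3021) = +(3021/3).
Reduce top mod 3: now compute (0/3).
Top reduces to 0: gcd > 1, so the symbol is 0.

0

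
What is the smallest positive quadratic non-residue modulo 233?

3

(2/233) = +1, so 2 is a residue.
(3/233) = −1, so 3 is the smallest positive non-residue mod 233.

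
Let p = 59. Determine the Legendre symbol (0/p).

0

Top reduces to 0: gcd > 1, so the symbol is 0.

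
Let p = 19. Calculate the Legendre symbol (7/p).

Euler's criterion: (7/19) ≡ 7^9 (mod 19).
7^2 ≡ 11 (mod 19)
7^4 ≡ 7 (mod 19)
7^8 ≡ 11 (mod 19)
7^9 = 7^(8+1) ≡ 1 (mod 19).
Result is 1, so (7/19) = 1.

1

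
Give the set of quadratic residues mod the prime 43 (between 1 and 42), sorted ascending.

Square k = 1,…,21 (k and 43−k give the same square):
1²=1, 2²=4, 3²=9, 4²=16, 5²=25, 6²=36, 7²≡6, 8²≡21, 9²≡38, 10²≡14, 11²≡35, 12²≡15, 13²≡40, 14²≡24, 15²≡10, 16²≡41, 17²≡31, 18²≡23, 19²≡17, 20²≡13, 21²≡11 (mod 43).
So the quadratic residues mod 43 are {1, 4, 6, 9, 10, 11, 13, 14, 15, 16, 17, 21, 23, 24, 25, 31, 35, 36, 38, 40, 41}.

1 4 6 9 10 11 13 14 15 16 17 21 23 24 25 31 35 36 38 40 41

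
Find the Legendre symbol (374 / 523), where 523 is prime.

-1

Euler's criterion: (374/523) ≡ 374^261 (mod 523).
374^2 ≡ 235 (mod 523)
374^4 ≡ 310 (mod 523)
374^8 ≡ 391 (mod 523)
374^16 ≡ 165 (mod 523)
374^32 ≡ 29 (mod 523)
374^64 ≡ 318 (mod 523)
374^128 ≡ 185 (mod 523)
374^256 ≡ 230 (mod 523)
374^261 = 374^(256+4+1) ≡ 522 (mod 523).
Result is 522 ≡ −1, so (374/523) = −1.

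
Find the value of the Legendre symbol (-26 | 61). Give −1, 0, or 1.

-1

Euler's criterion: (-26/61) ≡ 35^30 (mod 61).
35^2 ≡ 5 (mod 61)
35^4 ≡ 25 (mod 61)
35^8 ≡ 15 (mod 61)
35^16 ≡ 42 (mod 61)
35^30 = 35^(16+8+4+2) ≡ 60 (mod 61).
Result is 60 ≡ −1, so (-26/61) = −1.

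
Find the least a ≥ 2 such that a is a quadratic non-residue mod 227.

2

(2/227) = −1, so 2 is the smallest positive non-residue mod 227.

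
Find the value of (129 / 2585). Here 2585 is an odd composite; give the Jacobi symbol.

Reciprocity: 129 ≡ 1 and 2585 ≡ 1 (mod 4), so (129/2585) = +(2585/129).
Reduce top mod 129: now compute (5/129).
Reciprocity: 5 ≡ 1 and 129 ≡ 1 (mod 4), so (5/129) = +(129/5).
Reduce top mod 5: now compute (4/5).
Pull out 2^2: since 5 ≡ 5 (mod 8), (2/5) = -1, so (2/5)^2 = +1.
Reached (1/5) = 1. Collecting the sign flips along the way, the symbol is +1.

1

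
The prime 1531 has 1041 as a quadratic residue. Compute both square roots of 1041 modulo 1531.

273, 1258

Since 1531 ≡ 3 (mod 4), a square root of 1041 is 1041^((1531+1)/4) = 1041^383 mod 1531.
Repeated squaring: 1041^2≡1264, 1041^4≡863, 1041^8≡703, 1041^16≡1227, 1041^32≡556, 1041^64≡1405, 1041^128≡566, 1041^256≡377 (mod 1531).
1041^383 = 1041^(256+64+32+16+8+4+2+1) ≡ 1258 (mod 1531).
Check: 1258² = 1582564 ≡ 1041 (mod 1531). The two roots are 273 and 1258.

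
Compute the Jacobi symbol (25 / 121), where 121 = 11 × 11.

1

Reciprocity: 25 ≡ 1 and 121 ≡ 1 (mod 4), so (25/121) = +(121/25).
Reduce top mod 25: now compute (21/25).
Reciprocity: 21 ≡ 1 and 25 ≡ 1 (mod 4), so (21/25) = +(25/21).
Reduce top mod 21: now compute (4/21).
Pull out 2^2: since 21 ≡ 5 (mod 8), (2/21) = -1, so (2/21)^2 = +1.
Reached (1/21) = 1. Collecting the sign flips along the way, the symbol is +1.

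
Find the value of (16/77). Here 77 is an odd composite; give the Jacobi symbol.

Pull out 2^4: since 77 ≡ 5 (mod 8), (2/77) = -1, so (2/77)^4 = +1.
Reached (1/77) = 1. Collecting the sign flips along the way, the symbol is +1.

1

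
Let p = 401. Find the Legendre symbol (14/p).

Euler's criterion: (14/401) ≡ 14^200 (mod 401).
14^2 ≡ 196 (mod 401)
14^4 ≡ 321 (mod 401)
14^8 ≡ 385 (mod 401)
14^16 ≡ 256 (mod 401)
14^32 ≡ 173 (mod 401)
14^64 ≡ 255 (mod 401)
14^128 ≡ 63 (mod 401)
14^200 = 14^(128+64+8) ≡ 1 (mod 401).
Result is 1, so (14/401) = 1.

1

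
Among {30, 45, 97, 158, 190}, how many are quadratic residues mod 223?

(30/223) = +1 → QR.
(45/223) = -1 → non-residue.
(97/223) = -1 → non-residue.
(158/223) = -1 → non-residue.
(190/223) = -1 → non-residue.
Total quadratic residues among the 5: 1.

1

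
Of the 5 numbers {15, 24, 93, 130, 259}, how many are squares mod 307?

(15/307) = +1 → QR.
(24/307) = +1 → QR.
(93/307) = +1 → QR.
(130/307) = -1 → non-residue.
(259/307) = +1 → QR.
Total quadratic residues among the 5: 4.

4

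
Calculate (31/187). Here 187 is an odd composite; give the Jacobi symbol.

Reciprocity: 31 ≡ 3 and 187 ≡ 3 (mod 4), so (31/187) = −(187/31).
Reduce top mod 31: now compute (1/31).
Reached (1/31) = 1. Collecting the sign flips along the way, the symbol is -1.

-1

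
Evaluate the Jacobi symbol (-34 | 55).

-1

First reduce: -34 ≡ 21 (mod 55).
Reciprocity: 21 ≡ 1 and 55 ≡ 3 (mod 4), so (21/55) = +(55/21).
Reduce top mod 21: now compute (13/21).
Reciprocity: 13 ≡ 1 and 21 ≡ 1 (mod 4), so (13/21) = +(21/13).
Reduce top mod 13: now compute (8/13).
Pull out 2^3: since 13 ≡ 5 (mod 8), (2/13) = -1, so (2/13)^3 = -1.
Reached (1/13) = 1. Collecting the sign flips along the way, the symbol is -1.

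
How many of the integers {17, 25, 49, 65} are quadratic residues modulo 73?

(17/73) = -1 → non-residue.
(25/73) = +1 → QR.
(49/73) = +1 → QR.
(65/73) = +1 → QR.
Total quadratic residues among the 4: 3.

3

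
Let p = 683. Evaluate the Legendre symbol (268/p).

1

Euler's criterion: (268/683) ≡ 268^341 (mod 683).
268^2 ≡ 109 (mod 683)
268^4 ≡ 270 (mod 683)
268^8 ≡ 502 (mod 683)
268^16 ≡ 660 (mod 683)
268^32 ≡ 529 (mod 683)
268^64 ≡ 494 (mod 683)
268^128 ≡ 205 (mod 683)
268^256 ≡ 362 (mod 683)
268^341 = 268^(256+64+16+4+1) ≡ 1 (mod 683).
Result is 1, so (268/683) = 1.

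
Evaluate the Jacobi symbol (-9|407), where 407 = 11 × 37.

-1

First reduce: -9 ≡ 398 (mod 407).
Pull out 2: since 407 ≡ 7 (mod 8), (2/407) = +1.
Reciprocity: 199 ≡ 3 and 407 ≡ 3 (mod 4), so (199/407) = −(407/199).
Reduce top mod 199: now compute (9/199).
Reciprocity: 9 ≡ 1 and 199 ≡ 3 (mod 4), so (9/199) = +(199/9).
Reduce top mod 9: now compute (1/9).
Reached (1/9) = 1. Collecting the sign flips along the way, the symbol is -1.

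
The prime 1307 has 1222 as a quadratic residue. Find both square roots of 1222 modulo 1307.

450, 857

Since 1307 ≡ 3 (mod 4), a square root of 1222 is 1222^((1307+1)/4) = 1222^327 mod 1307.
Repeated squaring: 1222^2≡690, 1222^4≡352, 1222^8≡1046, 1222^16≡157, 1222^32≡1123, 1222^64≡1181, 1222^128≡192, 1222^256≡268 (mod 1307).
1222^327 = 1222^(256+64+4+2+1) ≡ 857 (mod 1307).
Check: 857² = 734449 ≡ 1222 (mod 1307). The two roots are 450 and 857.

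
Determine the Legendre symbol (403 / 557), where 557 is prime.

1

Reciprocity: 403 ≡ 3 and 557 ≡ 1 (mod 4), so (403/557) = +(557/403).
Reduce top mod 403: now compute (154/403).
Pull out 2: since 403 ≡ 3 (mod 8), (2/403) = -1.
Reciprocity: 77 ≡ 1 and 403 ≡ 3 (mod 4), so (77/403) = +(403/77).
Reduce top mod 77: now compute (18/77).
Pull out 2: since 77 ≡ 5 (mod 8), (2/77) = -1.
Reciprocity: 9 ≡ 1 and 77 ≡ 1 (mod 4), so (9/77) = +(77/9).
Reduce top mod 9: now compute (5/9).
Reciprocity: 5 ≡ 1 and 9 ≡ 1 (mod 4), so (5/9) = +(9/5).
Reduce top mod 5: now compute (4/5).
Pull out 2^2: since 5 ≡ 5 (mod 8), (2/5) = -1, so (2/5)^2 = +1.
Reached (1/5) = 1. Collecting the sign flips along the way, the symbol is +1.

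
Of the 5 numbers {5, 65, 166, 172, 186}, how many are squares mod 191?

3

(5/191) = +1 → QR.
(65/191) = +1 → QR.
(166/191) = -1 → non-residue.
(172/191) = +1 → QR.
(186/191) = -1 → non-residue.
Total quadratic residues among the 5: 3.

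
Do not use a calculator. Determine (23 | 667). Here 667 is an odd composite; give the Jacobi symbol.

Reciprocity: 23 ≡ 3 and 667 ≡ 3 (mod 4), so (23/667) = −(667/23).
Reduce top mod 23: now compute (0/23).
Top reduces to 0: gcd > 1, so the symbol is 0.

0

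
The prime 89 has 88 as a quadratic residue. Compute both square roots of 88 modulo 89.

34, 55

89 ≡ 1 (mod 4), so we find a root by search.
Trying successive values, 34² = 1156 ≡ 88 (mod 89). The other root is 89 − 34 = 55.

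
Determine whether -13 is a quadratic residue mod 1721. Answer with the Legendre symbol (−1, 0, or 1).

First reduce: -13 ≡ 1708 (mod 1721).
Pull out 2^2: since 1721 ≡ 1 (mod 8), (2/1721) = +1, so (2/1721)^2 = +1.
Reciprocity: 427 ≡ 3 and 1721 ≡ 1 (mod 4), so (427/1721) = +(1721/427).
Reduce top mod 427: now compute (13/427).
Reciprocity: 13 ≡ 1 and 427 ≡ 3 (mod 4), so (13/427) = +(427/13).
Reduce top mod 13: now compute (11/13).
Reciprocity: 11 ≡ 3 and 13 ≡ 1 (mod 4), so (11/13) = +(13/11).
Reduce top mod 11: now compute (2/11).
Pull out 2: since 11 ≡ 3 (mod 8), (2/11) = -1.
Reached (1/11) = 1. Collecting the sign flips along the way, the symbol is -1.

-1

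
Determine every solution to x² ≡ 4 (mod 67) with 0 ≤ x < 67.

Since 67 ≡ 3 (mod 4), a square root of 4 is 4^((67+1)/4) = 4^17 mod 67.
Repeated squaring: 4^2≡16, 4^4≡55, 4^8≡10, 4^16≡33 (mod 67).
4^17 = 4^(16+1) ≡ 65 (mod 67).
Check: 65² = 4225 ≡ 4 (mod 67). The two roots are 2 and 65.

2, 65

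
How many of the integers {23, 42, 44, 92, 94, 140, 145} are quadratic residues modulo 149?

(23/149) = -1 → non-residue.
(42/149) = +1 → QR.
(44/149) = -1 → non-residue.
(92/149) = -1 → non-residue.
(94/149) = -1 → non-residue.
(140/149) = +1 → QR.
(145/149) = +1 → QR.
Total quadratic residues among the 7: 3.

3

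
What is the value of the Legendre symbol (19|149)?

1

Reciprocity: 19 ≡ 3 and 149 ≡ 1 (mod 4), so (19/149) = +(149/19).
Reduce top mod 19: now compute (16/19).
Pull out 2^4: since 19 ≡ 3 (mod 8), (2/19) = -1, so (2/19)^4 = +1.
Reached (1/19) = 1. Collecting the sign flips along the way, the symbol is +1.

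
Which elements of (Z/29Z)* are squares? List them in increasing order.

Square k = 1,…,14 (k and 29−k give the same square):
1²=1, 2²=4, 3²=9, 4²=16, 5²=25, 6²≡7, 7²≡20, 8²≡6, 9²≡23, 10²≡13, 11²≡5, 12²≡28, 13²≡24, 14²≡22 (mod 29).
So the quadratic residues mod 29 are {1, 4, 5, 6, 7, 9, 13, 16, 20, 22, 23, 24, 25, 28}.

1 4 5 6 7 9 13 16 20 22 23 24 25 28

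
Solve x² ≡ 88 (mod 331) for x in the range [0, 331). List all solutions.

Since 331 ≡ 3 (mod 4), a square root of 88 is 88^((331+1)/4) = 88^83 mod 331.
Repeated squaring: 88^2≡131, 88^4≡280, 88^8≡284, 88^16≡223, 88^32≡79, 88^64≡283 (mod 331).
88^83 = 88^(64+16+2+1) ≡ 95 (mod 331).
Check: 95² = 9025 ≡ 88 (mod 331). The two roots are 95 and 236.

95, 236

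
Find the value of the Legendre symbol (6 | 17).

Pull out 2: since 17 ≡ 1 (mod 8), (2/17) = +1.
Reciprocity: 3 ≡ 3 and 17 ≡ 1 (mod 4), so (3/17) = +(17/3).
Reduce top mod 3: now compute (2/3).
Pull out 2: since 3 ≡ 3 (mod 8), (2/3) = -1.
Reached (1/3) = 1. Collecting the sign flips along the way, the symbol is -1.

-1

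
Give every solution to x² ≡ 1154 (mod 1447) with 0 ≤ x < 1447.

51, 1396

Since 1447 ≡ 3 (mod 4), a square root of 1154 is 1154^((1447+1)/4) = 1154^362 mod 1447.
Repeated squaring: 1154^2≡476, 1154^4≡844, 1154^8≡412, 1154^16≡445, 1154^32≡1233, 1154^64≡939, 1154^128≡498, 1154^256≡567 (mod 1447).
1154^362 = 1154^(256+64+32+8+2) ≡ 1396 (mod 1447).
Check: 1396² = 1948816 ≡ 1154 (mod 1447). The two roots are 51 and 1396.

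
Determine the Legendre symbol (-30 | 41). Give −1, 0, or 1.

First reduce: -30 ≡ 11 (mod 41).
Reciprocity: 11 ≡ 3 and 41 ≡ 1 (mod 4), so (11/41) = +(41/11).
Reduce top mod 11: now compute (8/11).
Pull out 2^3: since 11 ≡ 3 (mod 8), (2/11) = -1, so (2/11)^3 = -1.
Reached (1/11) = 1. Collecting the sign flips along the way, the symbol is -1.

-1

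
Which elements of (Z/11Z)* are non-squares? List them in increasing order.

Square k = 1,…,5 (k and 11−k give the same square):
1²=1, 2²=4, 3²=9, 4²≡5, 5²≡3 (mod 11).
The residues are {1, 3, 4, 5, 9}; the non-residues are the remaining 5 nonzero classes.

2 6 7 8 10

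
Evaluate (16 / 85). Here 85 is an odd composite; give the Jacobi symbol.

Pull out 2^4: since 85 ≡ 5 (mod 8), (2/85) = -1, so (2/85)^4 = +1.
Reached (1/85) = 1. Collecting the sign flips along the way, the symbol is +1.

1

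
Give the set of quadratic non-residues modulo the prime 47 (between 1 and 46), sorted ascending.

5 10 11 13 15 19 20 22 23 26 29 30 31 33 35 38 39 40 41 43 44 45 46

Square k = 1,…,23 (k and 47−k give the same square):
1²=1, 2²=4, 3²=9, 4²=16, 5²=25, 6²=36, 7²≡2, 8²≡17, 9²≡34, 10²≡6, 11²≡27, 12²≡3, 13²≡28, 14²≡8, 15²≡37, 16²≡21, 17²≡7, 18²≡42, 19²≡32, 20²≡24, 21²≡18, 22²≡14, 23²≡12 (mod 47).
The residues are {1, 2, 3, 4, 6, 7, 8, 9, 12, 14, 16, 17, 18, 21, 24, 25, 27, 28, 32, 34, 36, 37, 42}; the non-residues are the remaining 23 nonzero classes.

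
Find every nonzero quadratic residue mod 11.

1,3,4,5,9

Square k = 1,…,5 (k and 11−k give the same square):
1²=1, 2²=4, 3²=9, 4²≡5, 5²≡3 (mod 11).
So the quadratic residues mod 11 are {1, 3, 4, 5, 9}.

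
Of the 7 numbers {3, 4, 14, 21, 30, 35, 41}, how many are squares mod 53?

(3/53) = -1 → non-residue.
(4/53) = +1 → QR.
(14/53) = -1 → non-residue.
(21/53) = -1 → non-residue.
(30/53) = -1 → non-residue.
(35/53) = -1 → non-residue.
(41/53) = -1 → non-residue.
Total quadratic residues among the 7: 1.

1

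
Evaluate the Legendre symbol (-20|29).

1

Euler's criterion: (-20/29) ≡ 9^14 (mod 29).
9^2 ≡ 23 (mod 29)
9^4 ≡ 7 (mod 29)
9^8 ≡ 20 (mod 29)
9^14 = 9^(8+4+2) ≡ 1 (mod 29).
Result is 1, so (-20/29) = 1.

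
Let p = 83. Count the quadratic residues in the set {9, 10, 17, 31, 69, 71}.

(9/83) = +1 → QR.
(10/83) = +1 → QR.
(17/83) = +1 → QR.
(31/83) = +1 → QR.
(69/83) = +1 → QR.
(71/83) = -1 → non-residue.
Total quadratic residues among the 6: 5.

5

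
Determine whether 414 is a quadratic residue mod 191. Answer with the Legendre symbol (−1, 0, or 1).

First reduce: 414 ≡ 32 (mod 191).
Pull out 2^5: since 191 ≡ 7 (mod 8), (2/191) = +1, so (2/191)^5 = +1.
Reached (1/191) = 1. Collecting the sign flips along the way, the symbol is +1.

1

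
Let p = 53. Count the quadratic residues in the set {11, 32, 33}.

(11/53) = +1 → QR.
(32/53) = -1 → non-residue.
(33/53) = -1 → non-residue.
Total quadratic residues among the 3: 1.

1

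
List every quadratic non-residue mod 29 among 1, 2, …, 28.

2,3,8,10,11,12,14,15,17,18,19,21,26,27

Square k = 1,…,14 (k and 29−k give the same square):
1²=1, 2²=4, 3²=9, 4²=16, 5²=25, 6²≡7, 7²≡20, 8²≡6, 9²≡23, 10²≡13, 11²≡5, 12²≡28, 13²≡24, 14²≡22 (mod 29).
The residues are {1, 4, 5, 6, 7, 9, 13, 16, 20, 22, 23, 24, 25, 28}; the non-residues are the remaining 14 nonzero classes.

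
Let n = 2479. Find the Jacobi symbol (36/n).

Pull out 2^2: since 2479 ≡ 7 (mod 8), (2/2479) = +1, so (2/2479)^2 = +1.
Reciprocity: 9 ≡ 1 and 2479 ≡ 3 (mod 4), so (9/2479) = +(2479/9).
Reduce top mod 9: now compute (4/9).
Pull out 2^2: since 9 ≡ 1 (mod 8), (2/9) = +1, so (2/9)^2 = +1.
Reached (1/9) = 1. Collecting the sign flips along the way, the symbol is +1.

1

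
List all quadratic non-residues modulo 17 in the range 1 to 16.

Square k = 1,…,8 (k and 17−k give the same square):
1²=1, 2²=4, 3²=9, 4²=16, 5²≡8, 6²≡2, 7²≡15, 8²≡13 (mod 17).
The residues are {1, 2, 4, 8, 9, 13, 15, 16}; the non-residues are the remaining 8 nonzero classes.

3, 5, 6, 7, 10, 11, 12, 14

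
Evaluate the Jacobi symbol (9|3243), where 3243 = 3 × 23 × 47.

0

Reciprocity: 9 ≡ 1 and 3243 ≡ 3 (mod 4), so (9/3243) = +(3243/9).
Reduce top mod 9: now compute (3/9).
Reciprocity: 3 ≡ 3 and 9 ≡ 1 (mod 4), so (3/9) = +(9/3).
Reduce top mod 3: now compute (0/3).
Top reduces to 0: gcd > 1, so the symbol is 0.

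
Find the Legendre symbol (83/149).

Euler's criterion: (83/149) ≡ 83^74 (mod 149).
83^2 ≡ 35 (mod 149)
83^4 ≡ 33 (mod 149)
83^8 ≡ 46 (mod 149)
83^16 ≡ 30 (mod 149)
83^32 ≡ 6 (mod 149)
83^64 ≡ 36 (mod 149)
83^74 = 83^(64+8+2) ≡ 148 (mod 149).
Result is 148 ≡ −1, so (83/149) = −1.

-1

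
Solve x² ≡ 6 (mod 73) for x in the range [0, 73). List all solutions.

73 ≡ 1 (mod 4), so we find a root by search.
Trying successive values, 15² = 225 ≡ 6 (mod 73). The other root is 73 − 15 = 58.

15, 58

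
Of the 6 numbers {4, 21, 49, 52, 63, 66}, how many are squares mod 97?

3

(4/97) = +1 → QR.
(21/97) = -1 → non-residue.
(49/97) = +1 → QR.
(52/97) = -1 → non-residue.
(63/97) = -1 → non-residue.
(66/97) = +1 → QR.
Total quadratic residues among the 6: 3.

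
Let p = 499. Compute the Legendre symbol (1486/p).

1

First reduce: 1486 ≡ 488 (mod 499).
Pull out 2^3: since 499 ≡ 3 (mod 8), (2/499) = -1, so (2/499)^3 = -1.
Reciprocity: 61 ≡ 1 and 499 ≡ 3 (mod 4), so (61/499) = +(499/61).
Reduce top mod 61: now compute (11/61).
Reciprocity: 11 ≡ 3 and 61 ≡ 1 (mod 4), so (11/61) = +(61/11).
Reduce top mod 11: now compute (6/11).
Pull out 2: since 11 ≡ 3 (mod 8), (2/11) = -1.
Reciprocity: 3 ≡ 3 and 11 ≡ 3 (mod 4), so (3/11) = −(11/3).
Reduce top mod 3: now compute (2/3).
Pull out 2: since 3 ≡ 3 (mod 8), (2/3) = -1.
Reached (1/3) = 1. Collecting the sign flips along the way, the symbol is +1.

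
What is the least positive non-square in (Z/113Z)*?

3

(2/113) = +1, so 2 is a residue.
(3/113) = −1, so 3 is the smallest positive non-residue mod 113.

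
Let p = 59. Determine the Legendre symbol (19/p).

1

Euler's criterion: (19/59) ≡ 19^29 (mod 59).
19^2 ≡ 7 (mod 59)
19^4 ≡ 49 (mod 59)
19^8 ≡ 41 (mod 59)
19^16 ≡ 29 (mod 59)
19^29 = 19^(16+8+4+1) ≡ 1 (mod 59).
Result is 1, so (19/59) = 1.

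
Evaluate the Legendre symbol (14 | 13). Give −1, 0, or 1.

1

First reduce: 14 ≡ 1 (mod 13).
Reached (1/13) = 1. Collecting the sign flips along the way, the symbol is +1.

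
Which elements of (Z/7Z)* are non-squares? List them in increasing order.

3, 5, 6

Square k = 1,…,3 (k and 7−k give the same square):
1²=1, 2²=4, 3²≡2 (mod 7).
The residues are {1, 2, 4}; the non-residues are the remaining 3 nonzero classes.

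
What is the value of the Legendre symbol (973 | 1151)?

1

Reciprocity: 973 ≡ 1 and 1151 ≡ 3 (mod 4), so (973/1151) = +(1151/973).
Reduce top mod 973: now compute (178/973).
Pull out 2: since 973 ≡ 5 (mod 8), (2/973) = -1.
Reciprocity: 89 ≡ 1 and 973 ≡ 1 (mod 4), so (89/973) = +(973/89).
Reduce top mod 89: now compute (83/89).
Reciprocity: 83 ≡ 3 and 89 ≡ 1 (mod 4), so (83/89) = +(89/83).
Reduce top mod 83: now compute (6/83).
Pull out 2: since 83 ≡ 3 (mod 8), (2/83) = -1.
Reciprocity: 3 ≡ 3 and 83 ≡ 3 (mod 4), so (3/83) = −(83/3).
Reduce top mod 3: now compute (2/3).
Pull out 2: since 3 ≡ 3 (mod 8), (2/3) = -1.
Reached (1/3) = 1. Collecting the sign flips along the way, the symbol is +1.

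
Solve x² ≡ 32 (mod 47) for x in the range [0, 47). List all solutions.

19, 28

Since 47 ≡ 3 (mod 4), a square root of 32 is 32^((47+1)/4) = 32^12 mod 47.
Repeated squaring: 32^2≡37, 32^4≡6, 32^8≡36 (mod 47).
32^12 = 32^(8+4) ≡ 28 (mod 47).
Check: 28² = 784 ≡ 32 (mod 47). The two roots are 19 and 28.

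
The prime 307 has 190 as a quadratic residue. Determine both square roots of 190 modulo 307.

Since 307 ≡ 3 (mod 4), a square root of 190 is 190^((307+1)/4) = 190^77 mod 307.
Repeated squaring: 190^2≡181, 190^4≡219, 190^8≡69, 190^16≡156, 190^32≡83, 190^64≡135 (mod 307).
190^77 = 190^(64+8+4+1) ≡ 133 (mod 307).
Check: 133² = 17689 ≡ 190 (mod 307). The two roots are 133 and 174.

133, 174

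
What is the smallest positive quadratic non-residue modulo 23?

5

(2/23) = +1, so 2 is a residue.
(3/23) = +1, so 3 is a residue.
(4/23) = +1, so 4 is a residue.
(5/23) = −1, so 5 is the smallest positive non-residue mod 23.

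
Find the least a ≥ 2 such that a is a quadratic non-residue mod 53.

2

(2/53) = −1, so 2 is the smallest positive non-residue mod 53.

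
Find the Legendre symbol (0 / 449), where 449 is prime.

Top reduces to 0: gcd > 1, so the symbol is 0.

0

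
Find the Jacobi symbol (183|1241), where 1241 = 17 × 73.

Reciprocity: 183 ≡ 3 and 1241 ≡ 1 (mod 4), so (183/1241) = +(1241/183).
Reduce top mod 183: now compute (143/183).
Reciprocity: 143 ≡ 3 and 183 ≡ 3 (mod 4), so (143/183) = −(183/143).
Reduce top mod 143: now compute (40/143).
Pull out 2^3: since 143 ≡ 7 (mod 8), (2/143) = +1, so (2/143)^3 = +1.
Reciprocity: 5 ≡ 1 and 143 ≡ 3 (mod 4), so (5/143) = +(143/5).
Reduce top mod 5: now compute (3/5).
Reciprocity: 3 ≡ 3 and 5 ≡ 1 (mod 4), so (3/5) = +(5/3).
Reduce top mod 3: now compute (2/3).
Pull out 2: since 3 ≡ 3 (mod 8), (2/3) = -1.
Reached (1/3) = 1. Collecting the sign flips along the way, the symbol is +1.

1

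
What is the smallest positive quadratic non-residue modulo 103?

(2/103) = +1, so 2 is a residue.
(3/103) = −1, so 3 is the smallest positive non-residue mod 103.

3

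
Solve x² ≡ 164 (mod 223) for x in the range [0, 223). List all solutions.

68, 155

Since 223 ≡ 3 (mod 4), a square root of 164 is 164^((223+1)/4) = 164^56 mod 223.
Repeated squaring: 164^2≡136, 164^4≡210, 164^8≡169, 164^16≡17, 164^32≡66 (mod 223).
164^56 = 164^(32+16+8) ≡ 68 (mod 223).
Check: 68² = 4624 ≡ 164 (mod 223). The two roots are 68 and 155.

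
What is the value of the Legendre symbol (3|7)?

-1

Euler's criterion: (3/7) ≡ 3^3 (mod 7).
3^2 ≡ 2 (mod 7)
3^3 = 3^(2+1) ≡ 6 (mod 7).
Result is 6 ≡ −1, so (3/7) = −1.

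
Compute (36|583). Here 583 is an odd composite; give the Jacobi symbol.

1

Pull out 2^2: since 583 ≡ 7 (mod 8), (2/583) = +1, so (2/583)^2 = +1.
Reciprocity: 9 ≡ 1 and 583 ≡ 3 (mod 4), so (9/583) = +(583/9).
Reduce top mod 9: now compute (7/9).
Reciprocity: 7 ≡ 3 and 9 ≡ 1 (mod 4), so (7/9) = +(9/7).
Reduce top mod 7: now compute (2/7).
Pull out 2: since 7 ≡ 7 (mod 8), (2/7) = +1.
Reached (1/7) = 1. Collecting the sign flips along the way, the symbol is +1.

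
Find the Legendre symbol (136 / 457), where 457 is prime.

1

Euler's criterion: (136/457) ≡ 136^228 (mod 457).
136^2 ≡ 216 (mod 457)
136^4 ≡ 42 (mod 457)
136^8 ≡ 393 (mod 457)
136^16 ≡ 440 (mod 457)
136^32 ≡ 289 (mod 457)
136^64 ≡ 347 (mod 457)
136^128 ≡ 218 (mod 457)
136^228 = 136^(128+64+32+4) ≡ 1 (mod 457).
Result is 1, so (136/457) = 1.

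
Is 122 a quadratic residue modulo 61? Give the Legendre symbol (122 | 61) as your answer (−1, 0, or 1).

0

First reduce: 122 ≡ 0 (mod 61).
Top reduces to 0: gcd > 1, so the symbol is 0.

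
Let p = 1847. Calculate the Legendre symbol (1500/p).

-1

Pull out 2^2: since 1847 ≡ 7 (mod 8), (2/1847) = +1, so (2/1847)^2 = +1.
Reciprocity: 375 ≡ 3 and 1847 ≡ 3 (mod 4), so (375/1847) = −(1847/375).
Reduce top mod 375: now compute (347/375).
Reciprocity: 347 ≡ 3 and 375 ≡ 3 (mod 4), so (347/375) = −(375/347).
Reduce top mod 347: now compute (28/347).
Pull out 2^2: since 347 ≡ 3 (mod 8), (2/347) = -1, so (2/347)^2 = +1.
Reciprocity: 7 ≡ 3 and 347 ≡ 3 (mod 4), so (7/347) = −(347/7).
Reduce top mod 7: now compute (4/7).
Pull out 2^2: since 7 ≡ 7 (mod 8), (2/7) = +1, so (2/7)^2 = +1.
Reached (1/7) = 1. Collecting the sign flips along the way, the symbol is -1.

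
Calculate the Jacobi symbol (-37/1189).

First reduce: -37 ≡ 1152 (mod 1189).
Pull out 2^7: since 1189 ≡ 5 (mod 8), (2/1189) = -1, so (2/1189)^7 = -1.
Reciprocity: 9 ≡ 1 and 1189 ≡ 1 (mod 4), so (9/1189) = +(1189/9).
Reduce top mod 9: now compute (1/9).
Reached (1/9) = 1. Collecting the sign flips along the way, the symbol is -1.

-1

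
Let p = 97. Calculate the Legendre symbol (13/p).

-1

Reciprocity: 13 ≡ 1 and 97 ≡ 1 (mod 4), so (13/97) = +(97/13).
Reduce top mod 13: now compute (6/13).
Pull out 2: since 13 ≡ 5 (mod 8), (2/13) = -1.
Reciprocity: 3 ≡ 3 and 13 ≡ 1 (mod 4), so (3/13) = +(13/3).
Reduce top mod 3: now compute (1/3).
Reached (1/3) = 1. Collecting the sign flips along the way, the symbol is -1.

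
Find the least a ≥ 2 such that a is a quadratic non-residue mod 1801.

(2/1801) = +1, so 2 is a residue.
(3/1801) = +1, so 3 is a residue.
(4/1801) = +1, so 4 is a residue.
(5/1801) = +1, so 5 is a residue.
(6/1801) = +1, so 6 is a residue.
(7/1801) = +1, so 7 is a residue.
(8/1801) = +1, so 8 is a residue.
(9/1801) = +1, so 9 is a residue.
(10/1801) = +1, so 10 is a residue.
(11/1801) = −1, so 11 is the smallest positive non-residue mod 1801.

11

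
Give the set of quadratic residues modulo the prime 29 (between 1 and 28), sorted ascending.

1,4,5,6,7,9,13,16,20,22,23,24,25,28

Square k = 1,…,14 (k and 29−k give the same square):
1²=1, 2²=4, 3²=9, 4²=16, 5²=25, 6²≡7, 7²≡20, 8²≡6, 9²≡23, 10²≡13, 11²≡5, 12²≡28, 13²≡24, 14²≡22 (mod 29).
So the quadratic residues mod 29 are {1, 4, 5, 6, 7, 9, 13, 16, 20, 22, 23, 24, 25, 28}.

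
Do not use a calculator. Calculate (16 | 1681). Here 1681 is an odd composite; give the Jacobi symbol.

1

Pull out 2^4: since 1681 ≡ 1 (mod 8), (2/1681) = +1, so (2/1681)^4 = +1.
Reached (1/1681) = 1. Collecting the sign flips along the way, the symbol is +1.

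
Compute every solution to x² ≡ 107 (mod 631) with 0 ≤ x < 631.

Since 631 ≡ 3 (mod 4), a square root of 107 is 107^((631+1)/4) = 107^158 mod 631.
Repeated squaring: 107^2≡91, 107^4≡78, 107^8≡405, 107^16≡596, 107^32≡594, 107^64≡107, 107^128≡91 (mod 631).
107^158 = 107^(128+16+8+4+2) ≡ 594 (mod 631).
Check: 594² = 352836 ≡ 107 (mod 631). The two roots are 37 and 594.

37, 594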